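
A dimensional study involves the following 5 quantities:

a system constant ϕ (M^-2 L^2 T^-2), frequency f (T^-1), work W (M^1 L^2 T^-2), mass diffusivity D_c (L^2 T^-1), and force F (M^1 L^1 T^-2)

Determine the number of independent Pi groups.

2

There are 5 variables and 3 base dimensions (M, L, T).
The dimension matrix has rank 3.
Independent dimensionless groups: 5 − 3 = 2.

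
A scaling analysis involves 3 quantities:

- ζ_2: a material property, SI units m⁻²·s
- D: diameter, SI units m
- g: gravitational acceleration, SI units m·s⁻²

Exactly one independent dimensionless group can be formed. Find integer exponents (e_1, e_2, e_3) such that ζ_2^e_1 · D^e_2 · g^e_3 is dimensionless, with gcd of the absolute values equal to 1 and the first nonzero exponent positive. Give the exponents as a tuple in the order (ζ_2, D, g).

(2, 3, 1)

L: e_1·(-2) + e_2·(1) + e_3·(1) = 0
T: e_1·(1) + e_2·(0) + e_3·(-2) = 0
Solving this homogeneous linear system for the smallest-integer solution (first nonzero entry positive) gives (2, 3, 1).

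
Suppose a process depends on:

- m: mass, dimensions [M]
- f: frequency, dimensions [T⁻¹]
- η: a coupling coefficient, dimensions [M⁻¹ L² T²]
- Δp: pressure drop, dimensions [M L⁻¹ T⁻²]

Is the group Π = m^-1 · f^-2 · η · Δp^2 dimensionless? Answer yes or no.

yes

Sum the exponent of each base dimension across the product:
  M: −[m]_M − 2·[f]_M + [η]_M + 2·[Δp]_M = −(1) − 2·(0) + (-1) + 2·(1) = 0
  L: −[m]_L − 2·[f]_L + [η]_L + 2·[Δp]_L = −(0) − 2·(0) + (2) + 2·(-1) = 0
  T: −[m]_T − 2·[f]_T + [η]_T + 2·[Δp]_T = −(0) − 2·(-1) + (2) + 2·(-2) = 0
All base exponents vanish — dimensionless.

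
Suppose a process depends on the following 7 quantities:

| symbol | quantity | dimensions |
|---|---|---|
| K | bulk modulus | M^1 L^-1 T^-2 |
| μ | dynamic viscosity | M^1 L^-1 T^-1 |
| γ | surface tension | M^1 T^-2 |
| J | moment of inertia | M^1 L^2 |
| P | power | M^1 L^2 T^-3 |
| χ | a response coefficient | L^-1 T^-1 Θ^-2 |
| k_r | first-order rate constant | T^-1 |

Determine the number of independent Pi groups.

3

There are 7 variables and 4 base dimensions (M, L, T, Θ).
The dimension matrix has rank 4.
Independent dimensionless groups: 7 − 4 = 3.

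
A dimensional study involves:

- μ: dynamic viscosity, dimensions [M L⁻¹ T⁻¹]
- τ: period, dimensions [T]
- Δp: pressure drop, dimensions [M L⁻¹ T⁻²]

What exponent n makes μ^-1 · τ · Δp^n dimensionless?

Balance the M exponent: (1)·n from Δp, plus −(1) + (0) = -1 from the rest, must sum to zero.
n − 1 = 0, so n = 1.

1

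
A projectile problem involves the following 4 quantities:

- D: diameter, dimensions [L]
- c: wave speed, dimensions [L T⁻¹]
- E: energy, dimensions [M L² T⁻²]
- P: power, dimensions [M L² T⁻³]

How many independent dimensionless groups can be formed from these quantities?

There are 4 variables and 3 base dimensions (M, L, T).
The dimension matrix has rank 3.
Independent dimensionless groups: 4 − 3 = 1.

1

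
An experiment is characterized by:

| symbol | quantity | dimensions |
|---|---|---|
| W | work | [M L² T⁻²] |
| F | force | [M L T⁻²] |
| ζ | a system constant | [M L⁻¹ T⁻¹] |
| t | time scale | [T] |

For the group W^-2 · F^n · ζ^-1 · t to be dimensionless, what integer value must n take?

3

Balance the M exponent: (1)·n from F, plus −2·(1) − (1) + (0) = -3 from the rest, must sum to zero.
n − 3 = 0, so n = 3.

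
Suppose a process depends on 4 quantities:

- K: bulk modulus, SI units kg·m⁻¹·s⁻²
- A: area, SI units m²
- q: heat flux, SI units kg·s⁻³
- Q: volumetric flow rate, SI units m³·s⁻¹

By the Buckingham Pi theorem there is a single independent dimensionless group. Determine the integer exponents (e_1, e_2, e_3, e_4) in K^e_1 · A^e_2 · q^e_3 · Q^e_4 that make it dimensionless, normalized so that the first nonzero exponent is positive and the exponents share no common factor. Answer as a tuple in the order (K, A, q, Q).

(1, -1, -1, 1)

M: e_1·(1) + e_2·(0) + e_3·(1) + e_4·(0) = 0
L: e_1·(-1) + e_2·(2) + e_3·(0) + e_4·(3) = 0
T: e_1·(-2) + e_2·(0) + e_3·(-3) + e_4·(-1) = 0
Solving this homogeneous linear system for the smallest-integer solution (first nonzero entry positive) gives (1, -1, -1, 1).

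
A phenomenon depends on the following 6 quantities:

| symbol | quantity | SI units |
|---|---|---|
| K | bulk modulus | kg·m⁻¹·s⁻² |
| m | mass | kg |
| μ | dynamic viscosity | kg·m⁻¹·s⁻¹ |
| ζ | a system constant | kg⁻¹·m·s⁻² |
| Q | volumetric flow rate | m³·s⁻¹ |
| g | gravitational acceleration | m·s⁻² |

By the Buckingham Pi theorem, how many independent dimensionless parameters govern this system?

There are 6 variables and 3 base dimensions (M, L, T).
The dimension matrix has rank 3.
Independent dimensionless groups: 6 − 3 = 3.

3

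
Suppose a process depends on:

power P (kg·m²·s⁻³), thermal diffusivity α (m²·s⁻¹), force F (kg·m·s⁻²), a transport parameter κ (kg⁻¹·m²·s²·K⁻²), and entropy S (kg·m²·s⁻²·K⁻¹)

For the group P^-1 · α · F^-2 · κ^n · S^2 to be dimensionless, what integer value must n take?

Balance the M exponent: (-1)·n from κ, plus −(1) + (0) − 2·(1) + 2·(1) = -1 from the rest, must sum to zero.
−n − 1 = 0, so n = -1.

-1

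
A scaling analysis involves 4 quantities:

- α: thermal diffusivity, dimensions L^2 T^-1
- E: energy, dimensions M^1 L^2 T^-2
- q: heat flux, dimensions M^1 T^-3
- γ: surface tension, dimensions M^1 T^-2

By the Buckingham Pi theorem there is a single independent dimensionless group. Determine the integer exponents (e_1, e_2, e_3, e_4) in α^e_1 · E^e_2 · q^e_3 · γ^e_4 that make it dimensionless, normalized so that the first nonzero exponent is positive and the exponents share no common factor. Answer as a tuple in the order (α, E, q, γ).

M: e_1·(0) + e_2·(1) + e_3·(1) + e_4·(1) = 0
L: e_1·(2) + e_2·(2) + e_3·(0) + e_4·(0) = 0
T: e_1·(-1) + e_2·(-2) + e_3·(-3) + e_4·(-2) = 0
Solving this homogeneous linear system for the smallest-integer solution (first nonzero entry positive) gives (1, -1, -1, 2).

(1, -1, -1, 2)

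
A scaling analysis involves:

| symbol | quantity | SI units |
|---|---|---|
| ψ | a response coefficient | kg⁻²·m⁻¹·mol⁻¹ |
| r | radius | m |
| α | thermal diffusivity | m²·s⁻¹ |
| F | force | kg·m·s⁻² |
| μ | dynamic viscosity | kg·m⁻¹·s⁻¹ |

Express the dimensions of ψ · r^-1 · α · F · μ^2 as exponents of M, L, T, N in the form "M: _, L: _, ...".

Collect each base-dimension exponent across the product:
  M: (-2) − (0) + (0) + (1) + 2·(1) = 1
  L: (-1) − (1) + (2) + (1) + 2·(-1) = -1
  T: (0) − (0) + (-1) + (-2) + 2·(-1) = -5
  N: (-1) − (0) + (0) + (0) + 2·(0) = -1
So the dimensions are [M L⁻¹ T⁻⁵ N⁻¹].

M: 1, L: -1, T: -5, N: -1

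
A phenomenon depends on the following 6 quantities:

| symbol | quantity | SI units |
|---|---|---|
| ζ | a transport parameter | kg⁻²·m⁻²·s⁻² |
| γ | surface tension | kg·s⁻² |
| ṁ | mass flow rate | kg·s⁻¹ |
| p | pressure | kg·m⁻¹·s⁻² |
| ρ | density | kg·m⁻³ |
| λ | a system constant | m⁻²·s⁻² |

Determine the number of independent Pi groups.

3

There are 6 variables and 3 base dimensions (M, L, T).
The dimension matrix has rank 3.
Independent dimensionless groups: 6 − 3 = 3.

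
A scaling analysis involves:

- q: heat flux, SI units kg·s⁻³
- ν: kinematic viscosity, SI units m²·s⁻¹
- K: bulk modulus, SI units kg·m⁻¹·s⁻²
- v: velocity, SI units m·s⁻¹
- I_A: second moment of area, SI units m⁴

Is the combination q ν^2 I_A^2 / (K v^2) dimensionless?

Sum the exponent of each base dimension across the product:
  M: [q]_M + 2·[ν]_M − [K]_M − 2·[v]_M + 2·[I_A]_M = (1) + 2·(0) − (1) − 2·(0) + 2·(0) = 0
  L: [q]_L + 2·[ν]_L − [K]_L − 2·[v]_L + 2·[I_A]_L = (0) + 2·(2) − (-1) − 2·(1) + 2·(4) = 11
  T: [q]_T + 2·[ν]_T − [K]_T − 2·[v]_T + 2·[I_A]_T = (-3) + 2·(-1) − (-2) − 2·(-1) + 2·(0) = -1
Net dimensions [L¹¹ T⁻¹] ≠ [1] — not dimensionless.

no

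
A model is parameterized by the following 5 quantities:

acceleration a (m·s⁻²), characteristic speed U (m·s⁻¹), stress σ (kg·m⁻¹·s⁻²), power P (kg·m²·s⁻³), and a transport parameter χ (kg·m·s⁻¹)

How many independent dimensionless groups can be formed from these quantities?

There are 5 variables and 3 base dimensions (M, L, T).
The dimension matrix has rank 3.
Independent dimensionless groups: 5 − 3 = 2.

2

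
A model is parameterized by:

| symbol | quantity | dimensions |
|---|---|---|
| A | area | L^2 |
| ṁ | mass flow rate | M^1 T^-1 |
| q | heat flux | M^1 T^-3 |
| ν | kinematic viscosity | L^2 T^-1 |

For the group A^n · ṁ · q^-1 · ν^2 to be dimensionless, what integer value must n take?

-2

Balance the L exponent: (2)·n from A, plus (0) − (0) + 2·(2) = 4 from the rest, must sum to zero.
2n + 4 = 0, so n = -2.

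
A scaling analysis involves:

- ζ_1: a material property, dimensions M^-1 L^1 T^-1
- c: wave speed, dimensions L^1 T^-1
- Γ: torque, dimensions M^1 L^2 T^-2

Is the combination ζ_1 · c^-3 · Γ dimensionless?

Sum the exponent of each base dimension across the product:
  M: [ζ_1]_M − 3·[c]_M + [Γ]_M = (-1) − 3·(0) + (1) = 0
  L: [ζ_1]_L − 3·[c]_L + [Γ]_L = (1) − 3·(1) + (2) = 0
  T: [ζ_1]_T − 3·[c]_T + [Γ]_T = (-1) − 3·(-1) + (-2) = 0
All base exponents vanish — dimensionless.

yes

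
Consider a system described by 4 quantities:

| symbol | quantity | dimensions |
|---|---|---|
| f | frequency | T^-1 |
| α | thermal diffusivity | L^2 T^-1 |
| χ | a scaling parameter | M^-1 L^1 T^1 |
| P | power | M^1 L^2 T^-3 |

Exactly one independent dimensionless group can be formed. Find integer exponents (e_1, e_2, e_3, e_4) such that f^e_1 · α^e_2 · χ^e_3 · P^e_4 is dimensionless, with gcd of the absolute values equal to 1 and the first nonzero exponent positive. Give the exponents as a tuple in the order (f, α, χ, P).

M: e_1·(0) + e_2·(0) + e_3·(-1) + e_4·(1) = 0
L: e_1·(0) + e_2·(2) + e_3·(1) + e_4·(2) = 0
T: e_1·(-1) + e_2·(-1) + e_3·(1) + e_4·(-3) = 0
Solving this homogeneous linear system for the smallest-integer solution (first nonzero entry positive) gives (1, 3, -2, -2).

(1, 3, -2, -2)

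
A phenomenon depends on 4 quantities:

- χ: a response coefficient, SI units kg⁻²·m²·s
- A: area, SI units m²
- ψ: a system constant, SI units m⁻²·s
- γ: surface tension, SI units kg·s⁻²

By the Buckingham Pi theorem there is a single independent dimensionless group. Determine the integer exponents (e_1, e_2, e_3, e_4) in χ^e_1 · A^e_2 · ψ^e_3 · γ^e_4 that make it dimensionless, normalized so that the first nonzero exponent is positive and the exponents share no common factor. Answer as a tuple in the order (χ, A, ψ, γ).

(1, 2, 3, 2)

M: e_1·(-2) + e_2·(0) + e_3·(0) + e_4·(1) = 0
L: e_1·(2) + e_2·(2) + e_3·(-2) + e_4·(0) = 0
T: e_1·(1) + e_2·(0) + e_3·(1) + e_4·(-2) = 0
Solving this homogeneous linear system for the smallest-integer solution (first nonzero entry positive) gives (1, 2, 3, 2).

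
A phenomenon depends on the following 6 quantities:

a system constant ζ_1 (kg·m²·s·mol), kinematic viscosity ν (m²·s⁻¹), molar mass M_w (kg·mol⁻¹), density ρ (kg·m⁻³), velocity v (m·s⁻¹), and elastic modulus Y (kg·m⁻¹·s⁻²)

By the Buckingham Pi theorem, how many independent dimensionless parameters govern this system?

2

There are 6 variables and 4 base dimensions (M, L, T, N).
The dimension matrix has rank 4.
Independent dimensionless groups: 6 − 4 = 2.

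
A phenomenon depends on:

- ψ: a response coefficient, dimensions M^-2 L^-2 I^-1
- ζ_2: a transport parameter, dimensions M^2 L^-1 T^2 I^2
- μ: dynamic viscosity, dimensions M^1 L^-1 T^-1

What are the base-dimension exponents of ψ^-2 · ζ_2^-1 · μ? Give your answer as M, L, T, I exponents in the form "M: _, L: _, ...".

Collect each base-dimension exponent across the product:
  M: −2·(-2) − (2) + (1) = 3
  L: −2·(-2) − (-1) + (-1) = 4
  T: −2·(0) − (2) + (-1) = -3
  I: −2·(-1) − (2) + (0) = 0
So the dimensions are [M³ L⁴ T⁻³].

M: 3, L: 4, T: -3, I: 0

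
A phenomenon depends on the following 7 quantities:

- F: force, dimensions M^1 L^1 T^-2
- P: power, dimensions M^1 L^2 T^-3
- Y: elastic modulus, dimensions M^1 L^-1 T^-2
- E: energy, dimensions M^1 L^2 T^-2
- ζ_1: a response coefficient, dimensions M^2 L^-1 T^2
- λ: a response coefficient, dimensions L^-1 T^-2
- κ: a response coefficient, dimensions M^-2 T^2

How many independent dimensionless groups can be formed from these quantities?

There are 7 variables and 3 base dimensions (M, L, T).
The dimension matrix has rank 3.
Independent dimensionless groups: 7 − 3 = 4.

4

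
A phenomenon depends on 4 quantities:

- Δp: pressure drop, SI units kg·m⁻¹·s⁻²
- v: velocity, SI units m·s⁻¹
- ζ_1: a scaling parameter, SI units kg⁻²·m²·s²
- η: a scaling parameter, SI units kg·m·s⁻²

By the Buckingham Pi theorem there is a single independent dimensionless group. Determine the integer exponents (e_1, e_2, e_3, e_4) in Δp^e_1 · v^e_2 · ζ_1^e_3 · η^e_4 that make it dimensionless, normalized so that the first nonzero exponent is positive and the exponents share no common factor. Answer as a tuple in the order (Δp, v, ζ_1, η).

M: e_1·(1) + e_2·(0) + e_3·(-2) + e_4·(1) = 0
L: e_1·(-1) + e_2·(1) + e_3·(2) + e_4·(1) = 0
T: e_1·(-2) + e_2·(-1) + e_3·(2) + e_4·(-2) = 0
Solving this homogeneous linear system for the smallest-integer solution (first nonzero entry positive) gives (1, -2, 1, 1).

(1, -2, 1, 1)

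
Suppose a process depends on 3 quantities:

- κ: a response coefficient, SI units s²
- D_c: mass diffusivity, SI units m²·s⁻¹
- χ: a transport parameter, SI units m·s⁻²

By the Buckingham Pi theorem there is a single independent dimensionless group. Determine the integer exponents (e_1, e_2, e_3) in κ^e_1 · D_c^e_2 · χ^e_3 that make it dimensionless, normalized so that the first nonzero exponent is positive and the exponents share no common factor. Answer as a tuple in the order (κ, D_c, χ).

L: e_1·(0) + e_2·(2) + e_3·(1) = 0
T: e_1·(2) + e_2·(-1) + e_3·(-2) = 0
Solving this homogeneous linear system for the smallest-integer solution (first nonzero entry positive) gives (3, -2, 4).

(3, -2, 4)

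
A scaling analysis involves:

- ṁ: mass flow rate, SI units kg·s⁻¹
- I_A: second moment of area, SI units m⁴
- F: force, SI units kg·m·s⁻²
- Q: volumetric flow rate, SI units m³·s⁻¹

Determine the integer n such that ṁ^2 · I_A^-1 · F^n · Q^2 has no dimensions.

-2

Balance the M exponent: (1)·n from F, plus 2·(1) − (0) + 2·(0) = 2 from the rest, must sum to zero.
n + 2 = 0, so n = -2.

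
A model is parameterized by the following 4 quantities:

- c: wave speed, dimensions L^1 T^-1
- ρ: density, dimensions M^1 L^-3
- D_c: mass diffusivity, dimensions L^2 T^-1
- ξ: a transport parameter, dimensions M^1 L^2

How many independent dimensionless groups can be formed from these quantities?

1

There are 4 variables and 3 base dimensions (M, L, T).
The dimension matrix has rank 3.
Independent dimensionless groups: 4 − 3 = 1.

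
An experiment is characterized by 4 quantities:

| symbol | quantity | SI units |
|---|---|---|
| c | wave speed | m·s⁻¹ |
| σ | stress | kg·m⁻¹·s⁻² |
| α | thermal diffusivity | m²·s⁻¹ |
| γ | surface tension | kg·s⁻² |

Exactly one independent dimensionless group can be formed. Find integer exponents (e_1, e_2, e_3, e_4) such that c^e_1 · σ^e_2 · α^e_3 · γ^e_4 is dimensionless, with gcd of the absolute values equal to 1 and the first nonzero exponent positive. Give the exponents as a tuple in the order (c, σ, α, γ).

(1, -1, -1, 1)

M: e_1·(0) + e_2·(1) + e_3·(0) + e_4·(1) = 0
L: e_1·(1) + e_2·(-1) + e_3·(2) + e_4·(0) = 0
T: e_1·(-1) + e_2·(-2) + e_3·(-1) + e_4·(-2) = 0
Solving this homogeneous linear system for the smallest-integer solution (first nonzero entry positive) gives (1, -1, -1, 1).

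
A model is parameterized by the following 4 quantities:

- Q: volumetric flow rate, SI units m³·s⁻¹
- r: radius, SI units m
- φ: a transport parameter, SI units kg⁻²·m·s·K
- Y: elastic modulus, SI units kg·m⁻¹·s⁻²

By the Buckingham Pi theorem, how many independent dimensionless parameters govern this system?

There are 4 variables and 4 base dimensions (M, L, T, Θ).
The dimension matrix has rank 4.
Independent dimensionless groups: 4 − 4 = 0.

0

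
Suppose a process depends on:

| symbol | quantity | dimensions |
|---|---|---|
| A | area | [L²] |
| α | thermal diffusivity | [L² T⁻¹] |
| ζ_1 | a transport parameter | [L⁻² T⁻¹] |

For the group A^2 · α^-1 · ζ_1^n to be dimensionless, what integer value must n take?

Balance the L exponent: (-2)·n from ζ_1, plus 2·(2) − (2) = 2 from the rest, must sum to zero.
-2n + 2 = 0, so n = 1.

1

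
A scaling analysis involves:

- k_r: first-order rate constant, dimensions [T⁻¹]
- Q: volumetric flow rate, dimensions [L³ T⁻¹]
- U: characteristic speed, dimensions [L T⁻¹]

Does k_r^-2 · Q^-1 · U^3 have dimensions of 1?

yes

Sum the exponent of each base dimension across the product:
  M: −2·[k_r]_M − [Q]_M + 3·[U]_M = −2·(0) − (0) + 3·(0) = 0
  L: −2·[k_r]_L − [Q]_L + 3·[U]_L = −2·(0) − (3) + 3·(1) = 0
  T: −2·[k_r]_T − [Q]_T + 3·[U]_T = −2·(-1) − (-1) + 3·(-1) = 0
All base exponents vanish — dimensionless.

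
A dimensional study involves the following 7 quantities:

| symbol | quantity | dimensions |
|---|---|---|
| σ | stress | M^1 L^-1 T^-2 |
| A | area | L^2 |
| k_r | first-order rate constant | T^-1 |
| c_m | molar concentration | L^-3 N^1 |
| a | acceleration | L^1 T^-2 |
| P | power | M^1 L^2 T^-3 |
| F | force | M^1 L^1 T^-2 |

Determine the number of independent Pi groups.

3

There are 7 variables and 4 base dimensions (M, L, T, N).
The dimension matrix has rank 4.
Independent dimensionless groups: 7 − 4 = 3.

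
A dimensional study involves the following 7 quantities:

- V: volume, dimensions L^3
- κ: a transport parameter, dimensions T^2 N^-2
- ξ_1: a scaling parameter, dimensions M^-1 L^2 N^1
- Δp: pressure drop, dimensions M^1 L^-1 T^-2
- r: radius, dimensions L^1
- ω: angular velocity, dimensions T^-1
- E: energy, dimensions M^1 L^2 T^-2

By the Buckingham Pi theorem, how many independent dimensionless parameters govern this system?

There are 7 variables and 4 base dimensions (M, L, T, N).
The dimension matrix has rank 4.
Independent dimensionless groups: 7 − 4 = 3.

3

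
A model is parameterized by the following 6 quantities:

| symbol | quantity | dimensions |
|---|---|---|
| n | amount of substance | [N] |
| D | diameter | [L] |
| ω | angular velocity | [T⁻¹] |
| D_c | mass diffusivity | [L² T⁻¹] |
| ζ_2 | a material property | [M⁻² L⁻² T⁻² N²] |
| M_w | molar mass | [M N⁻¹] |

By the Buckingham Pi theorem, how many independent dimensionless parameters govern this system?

There are 6 variables and 4 base dimensions (M, L, T, N).
The dimension matrix has rank 4.
Independent dimensionless groups: 6 − 4 = 2.

2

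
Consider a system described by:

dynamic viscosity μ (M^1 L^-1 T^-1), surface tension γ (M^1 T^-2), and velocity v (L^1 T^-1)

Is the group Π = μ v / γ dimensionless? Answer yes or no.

yes

Sum the exponent of each base dimension across the product:
  M: [μ]_M − [γ]_M + [v]_M = (1) − (1) + (0) = 0
  L: [μ]_L − [γ]_L + [v]_L = (-1) − (0) + (1) = 0
  T: [μ]_T − [γ]_T + [v]_T = (-1) − (-2) + (-1) = 0
  Θ: [μ]_Θ − [γ]_Θ + [v]_Θ = (0) − (0) + (0) = 0
All base exponents vanish — dimensionless.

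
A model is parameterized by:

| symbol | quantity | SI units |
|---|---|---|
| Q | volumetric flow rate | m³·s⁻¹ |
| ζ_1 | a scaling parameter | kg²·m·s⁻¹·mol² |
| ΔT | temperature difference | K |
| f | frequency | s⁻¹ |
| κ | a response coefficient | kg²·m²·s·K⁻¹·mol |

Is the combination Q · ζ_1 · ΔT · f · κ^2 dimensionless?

Sum the exponent of each base dimension across the product:
  M: [Q]_M + [ζ_1]_M + [ΔT]_M + [f]_M + 2·[κ]_M = (0) + (2) + (0) + (0) + 2·(2) = 6
  L: [Q]_L + [ζ_1]_L + [ΔT]_L + [f]_L + 2·[κ]_L = (3) + (1) + (0) + (0) + 2·(2) = 8
  T: [Q]_T + [ζ_1]_T + [ΔT]_T + [f]_T + 2·[κ]_T = (-1) + (-1) + (0) + (-1) + 2·(1) = -1
  Θ: [Q]_Θ + [ζ_1]_Θ + [ΔT]_Θ + [f]_Θ + 2·[κ]_Θ = (0) + (0) + (1) + (0) + 2·(-1) = -1
  N: [Q]_N + [ζ_1]_N + [ΔT]_N + [f]_N + 2·[κ]_N = (0) + (2) + (0) + (0) + 2·(1) = 4
Net dimensions [M⁶ L⁸ T⁻¹ Θ⁻¹ N⁴] ≠ [1] — not dimensionless.

no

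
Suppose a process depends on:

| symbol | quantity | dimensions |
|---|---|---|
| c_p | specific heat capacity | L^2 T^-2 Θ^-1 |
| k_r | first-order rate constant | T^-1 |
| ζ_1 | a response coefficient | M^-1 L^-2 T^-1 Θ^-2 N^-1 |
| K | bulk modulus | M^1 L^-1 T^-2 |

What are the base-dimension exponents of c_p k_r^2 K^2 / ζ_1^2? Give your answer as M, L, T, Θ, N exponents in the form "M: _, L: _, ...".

Collect each base-dimension exponent across the product:
  M: (0) + 2·(0) − 2·(-1) + 2·(1) = 4
  L: (2) + 2·(0) − 2·(-2) + 2·(-1) = 4
  T: (-2) + 2·(-1) − 2·(-1) + 2·(-2) = -6
  Θ: (-1) + 2·(0) − 2·(-2) + 2·(0) = 3
  N: (0) + 2·(0) − 2·(-1) + 2·(0) = 2
So the dimensions are [M⁴ L⁴ T⁻⁶ Θ³ N²].

M: 4, L: 4, T: -6, Θ: 3, N: 2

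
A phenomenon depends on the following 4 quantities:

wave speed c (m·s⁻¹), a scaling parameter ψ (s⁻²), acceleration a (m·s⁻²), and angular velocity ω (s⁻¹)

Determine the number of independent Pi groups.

There are 4 variables and 2 base dimensions (L, T).
The dimension matrix has rank 2.
Independent dimensionless groups: 4 − 2 = 2.

2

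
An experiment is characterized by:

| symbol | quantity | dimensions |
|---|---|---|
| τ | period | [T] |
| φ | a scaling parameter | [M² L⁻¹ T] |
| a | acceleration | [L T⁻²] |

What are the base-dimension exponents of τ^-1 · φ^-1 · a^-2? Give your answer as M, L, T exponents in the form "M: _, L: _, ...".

M: -2, L: -1, T: 2

Collect each base-dimension exponent across the product:
  M: −(0) − (2) − 2·(0) = -2
  L: −(0) − (-1) − 2·(1) = -1
  T: −(1) − (1) − 2·(-2) = 2
So the dimensions are [M⁻² L⁻¹ T²].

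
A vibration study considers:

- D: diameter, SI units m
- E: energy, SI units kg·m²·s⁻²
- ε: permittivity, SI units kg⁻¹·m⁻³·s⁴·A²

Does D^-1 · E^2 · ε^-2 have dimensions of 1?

no

Sum the exponent of each base dimension across the product:
  M: −[D]_M + 2·[E]_M − 2·[ε]_M = −(0) + 2·(1) − 2·(-1) = 4
  L: −[D]_L + 2·[E]_L − 2·[ε]_L = −(1) + 2·(2) − 2·(-3) = 9
  T: −[D]_T + 2·[E]_T − 2·[ε]_T = −(0) + 2·(-2) − 2·(4) = -12
  I: −[D]_I + 2·[E]_I − 2·[ε]_I = −(0) + 2·(0) − 2·(2) = -4
Net dimensions [M⁴ L⁹ T⁻¹² I⁻⁴] ≠ [1] — not dimensionless.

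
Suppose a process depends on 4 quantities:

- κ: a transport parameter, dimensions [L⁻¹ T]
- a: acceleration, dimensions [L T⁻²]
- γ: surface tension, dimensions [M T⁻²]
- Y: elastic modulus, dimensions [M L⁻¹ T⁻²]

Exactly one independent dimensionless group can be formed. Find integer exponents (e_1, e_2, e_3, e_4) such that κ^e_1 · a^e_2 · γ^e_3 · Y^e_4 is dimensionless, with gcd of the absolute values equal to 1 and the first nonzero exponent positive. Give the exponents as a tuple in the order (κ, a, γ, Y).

M: e_1·(0) + e_2·(0) + e_3·(1) + e_4·(1) = 0
L: e_1·(-1) + e_2·(1) + e_3·(0) + e_4·(-1) = 0
T: e_1·(1) + e_2·(-2) + e_3·(-2) + e_4·(-2) = 0
Solving this homogeneous linear system for the smallest-integer solution (first nonzero entry positive) gives (2, 1, 1, -1).

(2, 1, 1, -1)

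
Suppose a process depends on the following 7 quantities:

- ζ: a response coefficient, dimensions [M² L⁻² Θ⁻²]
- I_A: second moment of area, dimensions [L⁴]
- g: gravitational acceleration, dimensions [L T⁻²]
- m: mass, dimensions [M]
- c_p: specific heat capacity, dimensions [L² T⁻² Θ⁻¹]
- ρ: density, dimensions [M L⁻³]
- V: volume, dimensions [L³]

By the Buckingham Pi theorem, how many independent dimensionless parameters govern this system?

3

There are 7 variables and 4 base dimensions (M, L, T, Θ).
The dimension matrix has rank 4.
Independent dimensionless groups: 7 − 4 = 3.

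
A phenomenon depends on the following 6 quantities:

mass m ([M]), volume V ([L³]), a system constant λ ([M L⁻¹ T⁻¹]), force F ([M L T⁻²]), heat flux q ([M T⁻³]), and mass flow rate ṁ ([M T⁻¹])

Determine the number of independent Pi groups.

3

There are 6 variables and 3 base dimensions (M, L, T).
The dimension matrix has rank 3.
Independent dimensionless groups: 6 − 3 = 3.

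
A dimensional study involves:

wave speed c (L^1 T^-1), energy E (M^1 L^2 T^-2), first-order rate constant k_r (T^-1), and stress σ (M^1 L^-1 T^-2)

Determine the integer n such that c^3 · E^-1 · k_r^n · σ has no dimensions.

Balance the T exponent: (-1)·n from k_r, plus 3·(-1) − (-2) + (-2) = -3 from the rest, must sum to zero.
−n − 3 = 0, so n = -3.

-3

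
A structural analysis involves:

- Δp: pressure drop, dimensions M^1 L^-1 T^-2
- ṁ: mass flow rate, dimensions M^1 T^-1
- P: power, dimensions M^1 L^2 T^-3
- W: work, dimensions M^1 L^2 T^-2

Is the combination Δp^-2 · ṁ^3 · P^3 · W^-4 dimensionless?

yes

Sum the exponent of each base dimension across the product:
  M: −2·[Δp]_M + 3·[ṁ]_M + 3·[P]_M − 4·[W]_M = −2·(1) + 3·(1) + 3·(1) − 4·(1) = 0
  L: −2·[Δp]_L + 3·[ṁ]_L + 3·[P]_L − 4·[W]_L = −2·(-1) + 3·(0) + 3·(2) − 4·(2) = 0
  T: −2·[Δp]_T + 3·[ṁ]_T + 3·[P]_T − 4·[W]_T = −2·(-2) + 3·(-1) + 3·(-3) − 4·(-2) = 0
All base exponents vanish — dimensionless.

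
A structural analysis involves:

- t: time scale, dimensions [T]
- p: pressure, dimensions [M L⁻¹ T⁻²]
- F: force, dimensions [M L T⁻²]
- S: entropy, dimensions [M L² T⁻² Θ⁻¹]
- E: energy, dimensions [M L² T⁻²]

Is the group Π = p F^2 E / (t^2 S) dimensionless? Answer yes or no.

Sum the exponent of each base dimension across the product:
  M: −2·[t]_M + [p]_M + 2·[F]_M − [S]_M + [E]_M = −2·(0) + (1) + 2·(1) − (1) + (1) = 3
  L: −2·[t]_L + [p]_L + 2·[F]_L − [S]_L + [E]_L = −2·(0) + (-1) + 2·(1) − (2) + (2) = 1
  T: −2·[t]_T + [p]_T + 2·[F]_T − [S]_T + [E]_T = −2·(1) + (-2) + 2·(-2) − (-2) + (-2) = -8
  Θ: −2·[t]_Θ + [p]_Θ + 2·[F]_Θ − [S]_Θ + [E]_Θ = −2·(0) + (0) + 2·(0) − (-1) + (0) = 1
Net dimensions [M³ L T⁻⁸ Θ] ≠ [1] — not dimensionless.

no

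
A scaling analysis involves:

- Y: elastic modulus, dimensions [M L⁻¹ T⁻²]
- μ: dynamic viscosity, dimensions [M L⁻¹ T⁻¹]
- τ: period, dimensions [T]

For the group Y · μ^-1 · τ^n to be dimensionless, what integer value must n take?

Balance the T exponent: (1)·n from τ, plus (-2) − (-1) = -1 from the rest, must sum to zero.
n − 1 = 0, so n = 1.

1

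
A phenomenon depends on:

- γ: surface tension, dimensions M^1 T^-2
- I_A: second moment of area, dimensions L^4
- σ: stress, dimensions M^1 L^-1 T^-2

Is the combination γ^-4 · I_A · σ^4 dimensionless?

Sum the exponent of each base dimension across the product:
  M: −4·[γ]_M + [I_A]_M + 4·[σ]_M = −4·(1) + (0) + 4·(1) = 0
  L: −4·[γ]_L + [I_A]_L + 4·[σ]_L = −4·(0) + (4) + 4·(-1) = 0
  T: −4·[γ]_T + [I_A]_T + 4·[σ]_T = −4·(-2) + (0) + 4·(-2) = 0
All base exponents vanish — dimensionless.

yes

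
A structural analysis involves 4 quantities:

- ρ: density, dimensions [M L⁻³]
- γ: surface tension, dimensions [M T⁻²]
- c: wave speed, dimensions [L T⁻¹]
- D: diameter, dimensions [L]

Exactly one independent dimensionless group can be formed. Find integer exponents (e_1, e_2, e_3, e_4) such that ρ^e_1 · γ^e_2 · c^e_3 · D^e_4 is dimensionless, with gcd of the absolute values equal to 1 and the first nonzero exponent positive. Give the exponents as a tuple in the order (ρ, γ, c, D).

(1, -1, 2, 1)

M: e_1·(1) + e_2·(1) + e_3·(0) + e_4·(0) = 0
L: e_1·(-3) + e_2·(0) + e_3·(1) + e_4·(1) = 0
T: e_1·(0) + e_2·(-2) + e_3·(-1) + e_4·(0) = 0
Solving this homogeneous linear system for the smallest-integer solution (first nonzero entry positive) gives (1, -1, 2, 1).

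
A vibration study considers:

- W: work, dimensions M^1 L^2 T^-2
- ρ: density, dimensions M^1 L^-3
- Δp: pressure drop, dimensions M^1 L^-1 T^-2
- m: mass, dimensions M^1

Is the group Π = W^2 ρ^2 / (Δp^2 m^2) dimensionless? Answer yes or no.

Sum the exponent of each base dimension across the product:
  M: 2·[W]_M + 2·[ρ]_M − 2·[Δp]_M − 2·[m]_M = 2·(1) + 2·(1) − 2·(1) − 2·(1) = 0
  L: 2·[W]_L + 2·[ρ]_L − 2·[Δp]_L − 2·[m]_L = 2·(2) + 2·(-3) − 2·(-1) − 2·(0) = 0
  T: 2·[W]_T + 2·[ρ]_T − 2·[Δp]_T − 2·[m]_T = 2·(-2) + 2·(0) − 2·(-2) − 2·(0) = 0
All base exponents vanish — dimensionless.

yes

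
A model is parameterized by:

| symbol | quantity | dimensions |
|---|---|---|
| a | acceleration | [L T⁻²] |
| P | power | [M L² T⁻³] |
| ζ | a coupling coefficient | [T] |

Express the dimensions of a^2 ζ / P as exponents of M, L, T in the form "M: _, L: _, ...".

Collect each base-dimension exponent across the product:
  M: 2·(0) − (1) + (0) = -1
  L: 2·(1) − (2) + (0) = 0
  T: 2·(-2) − (-3) + (1) = 0
So the dimensions are [M⁻¹].

M: -1, L: 0, T: 0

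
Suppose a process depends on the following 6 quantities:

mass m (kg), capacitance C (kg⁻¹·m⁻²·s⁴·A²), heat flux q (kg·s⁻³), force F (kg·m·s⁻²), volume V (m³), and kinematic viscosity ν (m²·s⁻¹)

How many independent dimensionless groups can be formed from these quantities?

2

There are 6 variables and 4 base dimensions (M, L, T, I).
The dimension matrix has rank 4.
Independent dimensionless groups: 6 − 4 = 2.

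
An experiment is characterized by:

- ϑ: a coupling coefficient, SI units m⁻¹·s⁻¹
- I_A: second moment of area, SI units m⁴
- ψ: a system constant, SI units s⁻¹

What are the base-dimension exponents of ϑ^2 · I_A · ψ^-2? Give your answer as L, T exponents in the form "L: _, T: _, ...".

Collect each base-dimension exponent across the product:
  L: 2·(-1) + (4) − 2·(0) = 2
  T: 2·(-1) + (0) − 2·(-1) = 0
So the dimensions are [L²].

L: 2, T: 0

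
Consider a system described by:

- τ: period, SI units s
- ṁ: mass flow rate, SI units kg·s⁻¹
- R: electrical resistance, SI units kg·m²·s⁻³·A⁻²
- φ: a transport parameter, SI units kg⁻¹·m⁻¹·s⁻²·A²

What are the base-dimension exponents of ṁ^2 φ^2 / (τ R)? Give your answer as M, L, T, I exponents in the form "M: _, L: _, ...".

Collect each base-dimension exponent across the product:
  M: −(0) + 2·(1) − (1) + 2·(-1) = -1
  L: −(0) + 2·(0) − (2) + 2·(-1) = -4
  T: −(1) + 2·(-1) − (-3) + 2·(-2) = -4
  I: −(0) + 2·(0) − (-2) + 2·(2) = 6
So the dimensions are [M⁻¹ L⁻⁴ T⁻⁴ I⁶].

M: -1, L: -4, T: -4, I: 6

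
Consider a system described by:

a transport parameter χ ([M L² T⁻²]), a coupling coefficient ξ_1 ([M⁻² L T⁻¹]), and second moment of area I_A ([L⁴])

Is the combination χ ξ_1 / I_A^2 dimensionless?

Sum the exponent of each base dimension across the product:
  M: [χ]_M + [ξ_1]_M − 2·[I_A]_M = (1) + (-2) − 2·(0) = -1
  L: [χ]_L + [ξ_1]_L − 2·[I_A]_L = (2) + (1) − 2·(4) = -5
  T: [χ]_T + [ξ_1]_T − 2·[I_A]_T = (-2) + (-1) − 2·(0) = -3
Net dimensions [M⁻¹ L⁻⁵ T⁻³] ≠ [1] — not dimensionless.

no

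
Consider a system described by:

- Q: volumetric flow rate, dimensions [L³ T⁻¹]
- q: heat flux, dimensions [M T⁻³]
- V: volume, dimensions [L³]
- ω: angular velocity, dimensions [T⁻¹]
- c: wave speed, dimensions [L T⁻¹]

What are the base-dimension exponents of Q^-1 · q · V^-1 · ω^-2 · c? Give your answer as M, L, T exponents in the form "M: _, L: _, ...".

Collect each base-dimension exponent across the product:
  M: −(0) + (1) − (0) − 2·(0) + (0) = 1
  L: −(3) + (0) − (3) − 2·(0) + (1) = -5
  T: −(-1) + (-3) − (0) − 2·(-1) + (-1) = -1
So the dimensions are [M L⁻⁵ T⁻¹].

M: 1, L: -5, T: -1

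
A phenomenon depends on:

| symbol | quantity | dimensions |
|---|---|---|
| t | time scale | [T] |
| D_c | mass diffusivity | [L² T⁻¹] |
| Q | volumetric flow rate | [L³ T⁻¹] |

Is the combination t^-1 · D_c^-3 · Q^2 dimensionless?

yes

Sum the exponent of each base dimension across the product:
  L: −[t]_L − 3·[D_c]_L + 2·[Q]_L = −(0) − 3·(2) + 2·(3) = 0
  T: −[t]_T − 3·[D_c]_T + 2·[Q]_T = −(1) − 3·(-1) + 2·(-1) = 0
All base exponents vanish — dimensionless.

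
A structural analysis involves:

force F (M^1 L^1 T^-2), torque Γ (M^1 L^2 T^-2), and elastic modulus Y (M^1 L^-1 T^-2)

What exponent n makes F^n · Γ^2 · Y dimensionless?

Balance the M exponent: (1)·n from F, plus 2·(1) + (1) = 3 from the rest, must sum to zero.
n + 3 = 0, so n = -3.

-3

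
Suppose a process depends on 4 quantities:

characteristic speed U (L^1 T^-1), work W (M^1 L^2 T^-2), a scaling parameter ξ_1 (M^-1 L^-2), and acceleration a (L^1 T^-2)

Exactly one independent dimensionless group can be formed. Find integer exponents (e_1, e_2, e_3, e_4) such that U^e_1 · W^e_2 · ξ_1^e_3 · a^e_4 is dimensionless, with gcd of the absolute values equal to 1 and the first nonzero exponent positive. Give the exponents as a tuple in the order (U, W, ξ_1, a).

(2, 1, 1, -2)

M: e_1·(0) + e_2·(1) + e_3·(-1) + e_4·(0) = 0
L: e_1·(1) + e_2·(2) + e_3·(-2) + e_4·(1) = 0
T: e_1·(-1) + e_2·(-2) + e_3·(0) + e_4·(-2) = 0
Solving this homogeneous linear system for the smallest-integer solution (first nonzero entry positive) gives (2, 1, 1, -2).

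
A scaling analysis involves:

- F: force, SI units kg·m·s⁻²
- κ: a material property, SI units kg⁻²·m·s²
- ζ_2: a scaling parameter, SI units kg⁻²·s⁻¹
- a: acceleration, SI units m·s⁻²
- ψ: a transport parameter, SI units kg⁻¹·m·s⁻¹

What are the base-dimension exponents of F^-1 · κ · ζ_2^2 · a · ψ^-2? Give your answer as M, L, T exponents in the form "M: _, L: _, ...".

Collect each base-dimension exponent across the product:
  M: −(1) + (-2) + 2·(-2) + (0) − 2·(-1) = -5
  L: −(1) + (1) + 2·(0) + (1) − 2·(1) = -1
  T: −(-2) + (2) + 2·(-1) + (-2) − 2·(-1) = 2
So the dimensions are [M⁻⁵ L⁻¹ T²].

M: -5, L: -1, T: 2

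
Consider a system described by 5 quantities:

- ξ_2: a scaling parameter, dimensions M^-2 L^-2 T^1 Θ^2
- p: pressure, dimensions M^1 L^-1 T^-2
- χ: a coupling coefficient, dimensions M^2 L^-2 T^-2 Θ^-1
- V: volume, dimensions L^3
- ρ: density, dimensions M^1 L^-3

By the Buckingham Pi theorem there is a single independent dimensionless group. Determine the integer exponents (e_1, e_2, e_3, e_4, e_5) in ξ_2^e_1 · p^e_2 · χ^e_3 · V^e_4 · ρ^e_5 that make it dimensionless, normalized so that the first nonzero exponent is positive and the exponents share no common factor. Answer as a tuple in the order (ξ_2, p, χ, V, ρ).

M: e_1·(-2) + e_2·(1) + e_3·(2) + e_4·(0) + e_5·(1) = 0
L: e_1·(-2) + e_2·(-1) + e_3·(-2) + e_4·(3) + e_5·(-3) = 0
T: e_1·(1) + e_2·(-2) + e_3·(-2) + e_4·(0) + e_5·(0) = 0
Θ: e_1·(2) + e_2·(0) + e_3·(-1) + e_4·(0) + e_5·(0) = 0
Solving this homogeneous linear system for the smallest-integer solution (first nonzero entry positive) gives (2, -3, 4, 2, -1).

(2, -3, 4, 2, -1)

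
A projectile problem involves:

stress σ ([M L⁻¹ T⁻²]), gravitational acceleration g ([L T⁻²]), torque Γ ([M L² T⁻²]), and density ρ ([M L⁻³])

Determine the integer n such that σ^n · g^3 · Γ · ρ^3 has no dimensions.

Balance the M exponent: (1)·n from σ, plus 3·(0) + (1) + 3·(1) = 4 from the rest, must sum to zero.
n + 4 = 0, so n = -4.

-4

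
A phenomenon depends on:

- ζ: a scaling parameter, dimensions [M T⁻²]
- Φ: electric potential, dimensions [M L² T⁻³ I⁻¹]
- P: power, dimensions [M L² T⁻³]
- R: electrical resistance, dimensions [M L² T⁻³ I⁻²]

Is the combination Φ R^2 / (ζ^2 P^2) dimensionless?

Sum the exponent of each base dimension across the product:
  M: −2·[ζ]_M + [Φ]_M − 2·[P]_M + 2·[R]_M = −2·(1) + (1) − 2·(1) + 2·(1) = -1
  L: −2·[ζ]_L + [Φ]_L − 2·[P]_L + 2·[R]_L = −2·(0) + (2) − 2·(2) + 2·(2) = 2
  T: −2·[ζ]_T + [Φ]_T − 2·[P]_T + 2·[R]_T = −2·(-2) + (-3) − 2·(-3) + 2·(-3) = 1
  I: −2·[ζ]_I + [Φ]_I − 2·[P]_I + 2·[R]_I = −2·(0) + (-1) − 2·(0) + 2·(-2) = -5
Net dimensions [M⁻¹ L² T I⁻⁵] ≠ [1] — not dimensionless.

no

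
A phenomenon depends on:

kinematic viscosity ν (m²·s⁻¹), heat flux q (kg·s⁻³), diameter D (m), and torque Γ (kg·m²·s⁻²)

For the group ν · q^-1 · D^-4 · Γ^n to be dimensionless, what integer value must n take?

Balance the M exponent: (1)·n from Γ, plus (0) − (1) − 4·(0) = -1 from the rest, must sum to zero.
n − 1 = 0, so n = 1.

1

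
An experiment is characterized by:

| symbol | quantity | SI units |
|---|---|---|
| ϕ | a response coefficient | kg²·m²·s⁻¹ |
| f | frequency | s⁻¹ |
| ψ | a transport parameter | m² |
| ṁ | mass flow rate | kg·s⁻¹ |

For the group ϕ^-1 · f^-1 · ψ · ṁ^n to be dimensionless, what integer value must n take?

Balance the M exponent: (1)·n from ṁ, plus −(2) − (0) + (0) = -2 from the rest, must sum to zero.
n − 2 = 0, so n = 2.

2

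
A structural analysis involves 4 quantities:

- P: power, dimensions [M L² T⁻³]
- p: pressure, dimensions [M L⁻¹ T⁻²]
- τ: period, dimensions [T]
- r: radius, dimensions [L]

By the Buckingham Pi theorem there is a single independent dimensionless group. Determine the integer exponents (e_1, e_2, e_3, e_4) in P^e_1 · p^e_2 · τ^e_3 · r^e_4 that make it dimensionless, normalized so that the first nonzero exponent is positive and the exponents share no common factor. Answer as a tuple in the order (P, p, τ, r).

(1, -1, 1, -3)

M: e_1·(1) + e_2·(1) + e_3·(0) + e_4·(0) = 0
L: e_1·(2) + e_2·(-1) + e_3·(0) + e_4·(1) = 0
T: e_1·(-3) + e_2·(-2) + e_3·(1) + e_4·(0) = 0
Solving this homogeneous linear system for the smallest-integer solution (first nonzero entry positive) gives (1, -1, 1, -3).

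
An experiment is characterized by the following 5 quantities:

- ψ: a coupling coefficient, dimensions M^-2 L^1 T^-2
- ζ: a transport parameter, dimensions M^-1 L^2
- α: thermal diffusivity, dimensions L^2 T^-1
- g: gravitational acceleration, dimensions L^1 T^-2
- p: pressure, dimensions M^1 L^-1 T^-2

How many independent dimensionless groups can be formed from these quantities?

There are 5 variables and 3 base dimensions (M, L, T).
The dimension matrix has rank 3.
Independent dimensionless groups: 5 − 3 = 2.

2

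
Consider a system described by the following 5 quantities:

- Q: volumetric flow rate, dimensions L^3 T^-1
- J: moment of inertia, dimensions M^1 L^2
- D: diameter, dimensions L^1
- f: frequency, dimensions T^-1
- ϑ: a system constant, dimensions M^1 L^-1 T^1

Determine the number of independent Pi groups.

There are 5 variables and 3 base dimensions (M, L, T).
The dimension matrix has rank 3.
Independent dimensionless groups: 5 − 3 = 2.

2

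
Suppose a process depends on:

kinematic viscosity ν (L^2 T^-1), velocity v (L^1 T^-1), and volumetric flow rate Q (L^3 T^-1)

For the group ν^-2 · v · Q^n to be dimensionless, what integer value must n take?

Balance the L exponent: (3)·n from Q, plus −2·(2) + (1) = -3 from the rest, must sum to zero.
3n − 3 = 0, so n = 1.

1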